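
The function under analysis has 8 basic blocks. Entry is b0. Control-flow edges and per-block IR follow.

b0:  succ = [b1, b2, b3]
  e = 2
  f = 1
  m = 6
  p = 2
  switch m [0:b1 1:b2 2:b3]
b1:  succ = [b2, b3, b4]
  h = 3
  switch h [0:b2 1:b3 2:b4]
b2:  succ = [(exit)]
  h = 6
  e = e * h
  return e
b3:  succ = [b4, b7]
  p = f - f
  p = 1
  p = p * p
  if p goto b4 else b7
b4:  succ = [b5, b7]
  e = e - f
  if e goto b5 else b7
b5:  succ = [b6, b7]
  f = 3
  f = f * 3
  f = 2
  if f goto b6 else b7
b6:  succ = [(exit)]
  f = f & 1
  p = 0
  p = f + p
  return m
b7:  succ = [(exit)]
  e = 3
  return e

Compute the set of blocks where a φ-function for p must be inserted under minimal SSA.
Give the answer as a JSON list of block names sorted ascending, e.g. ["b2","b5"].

Answer: ["b4", "b7"]

Working:
idom tree: b1←b0 b2←b0 b3←b0 b4←b0 b5←b4 b6←b5 b7←b0
Dom at joins:
  b2: preds {b0,b1}: {b0} ∩ {b0,b1} = {b0}; idom=b0
  b3: preds {b0,b1}: {b0} ∩ {b0,b1} = {b0}; idom=b0
  b4: preds {b1,b3}: {b0,b1} ∩ {b0,b3} = {b0}; idom=b0
  b7: preds {b3,b4,b5}: {b0,b3} ∩ {b0,b4} ∩ {b0,b4,b5} = {b0}; idom=b0

Frontier:
  b2←b0: walk · to b0
  b2←b1: walk b1 to b0
  b3←b0: walk · to b0
  b3←b1: walk b1 to b0
  b4←b1: walk b1 to b0
  b4←b3: walk b3 to b0
  b7←b3: walk b3 to b0
  b7←b4: walk b4 to b0
  b7←b5: walk b5→b4 to b0
  b0 → ∅
  b1 → {b2,b3,b4}
  b2 → ∅
  b3 → {b4,b7}
  b4 → {b7}
  b5 → {b7}
  b6 → ∅
  b7 → ∅

φ for p: defs {b0,b3,b6}
  DF⁺ = {b4,b7}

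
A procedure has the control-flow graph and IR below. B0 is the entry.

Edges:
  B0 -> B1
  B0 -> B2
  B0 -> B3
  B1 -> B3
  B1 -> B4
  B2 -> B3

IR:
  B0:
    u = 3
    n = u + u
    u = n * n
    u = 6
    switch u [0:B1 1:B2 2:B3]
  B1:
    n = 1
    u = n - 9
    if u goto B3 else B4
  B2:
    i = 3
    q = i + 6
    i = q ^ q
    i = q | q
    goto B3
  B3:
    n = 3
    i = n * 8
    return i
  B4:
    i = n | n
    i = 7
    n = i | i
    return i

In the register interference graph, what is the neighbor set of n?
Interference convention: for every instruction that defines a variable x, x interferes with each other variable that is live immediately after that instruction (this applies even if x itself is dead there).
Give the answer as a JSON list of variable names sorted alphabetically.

Per-block:
  B0: {n,u} / ∅
  B1: {n,u} / ∅
  B2: {i,q} / ∅
  B3: {i,n} / ∅
  B4: {i,n} / {n}

Live sets:
  B0: in=∅ out=∅
  B1: in=∅ out={n}
  B2: in=∅ out=∅
  B3: in=∅ out=∅
  B4: in={n} out=∅

Interfere edges:
  i↔{n,q}
  n↔{i,u}
  q↔{i}
  u↔{n}

N(n) = ["i", "u"]

Answer: ["i", "u"]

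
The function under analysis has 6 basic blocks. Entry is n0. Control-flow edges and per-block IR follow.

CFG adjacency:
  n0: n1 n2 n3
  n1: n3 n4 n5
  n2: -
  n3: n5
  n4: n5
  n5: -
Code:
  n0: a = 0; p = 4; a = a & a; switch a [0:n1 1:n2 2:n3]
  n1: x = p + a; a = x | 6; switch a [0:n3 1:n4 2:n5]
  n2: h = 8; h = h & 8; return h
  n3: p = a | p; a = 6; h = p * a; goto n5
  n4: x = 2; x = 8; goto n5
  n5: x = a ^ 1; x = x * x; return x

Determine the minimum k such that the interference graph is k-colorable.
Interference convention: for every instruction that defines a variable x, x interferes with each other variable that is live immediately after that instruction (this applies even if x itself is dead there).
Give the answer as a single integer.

Answer: 3

Working:
def/use:
  n0 def {a,p} use ∅
  n1 def {a,x} use {a,p}
  n2 def {h} use ∅
  n3 def {a,h,p} use {a,p}
  n4 def {x} use ∅
  n5 def {x} use {a}

Backward fixpoint:
  n0 li=∅ lo={a,p}
  n1 li={a,p} lo={a,p}
  n2 li=∅ lo=∅
  n3 li={a,p} lo={a}
  n4 li={a} lo={a}
  n5 li={a} lo=∅

Interference:
  a↔{h,p,x}
  h↔{a}
  p↔{a,x}
  x↔{a,p}

Colouring:
  {a,p,x} pairwise interfere (3-clique) ⇒ χ ≥ 3
  3-colouring: r0={a}  r1={h,p}  r2={x}
  χ = 3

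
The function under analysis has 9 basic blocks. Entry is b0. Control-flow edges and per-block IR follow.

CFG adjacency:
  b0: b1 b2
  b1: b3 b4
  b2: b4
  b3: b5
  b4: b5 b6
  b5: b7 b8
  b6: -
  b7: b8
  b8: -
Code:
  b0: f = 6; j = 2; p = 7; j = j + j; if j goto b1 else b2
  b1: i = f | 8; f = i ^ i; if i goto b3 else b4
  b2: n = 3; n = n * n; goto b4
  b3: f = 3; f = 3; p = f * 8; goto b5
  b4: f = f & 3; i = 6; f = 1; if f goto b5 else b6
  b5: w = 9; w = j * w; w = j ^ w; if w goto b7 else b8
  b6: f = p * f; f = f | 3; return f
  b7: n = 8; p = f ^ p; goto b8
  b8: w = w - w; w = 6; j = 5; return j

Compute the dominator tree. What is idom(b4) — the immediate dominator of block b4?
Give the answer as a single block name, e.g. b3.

Answer: b0

Derivation:
idom tree: b1←b0 b2←b0 b3←b1 b4←b0 b5←b0 b6←b4 b7←b5 b8←b5
Dom at joins:
  b4: preds {b1,b2}: {b0,b1} ∩ {b0,b2} = {b0}; idom=b0
  b5: preds {b3,b4}: {b0,b1,b3} ∩ {b0,b4} = {b0}; idom=b0
  b8: preds {b5,b7}: {b0,b5} ∩ {b0,b5,b7} = {b0,b5}; idom=b5

idom(b4) = b0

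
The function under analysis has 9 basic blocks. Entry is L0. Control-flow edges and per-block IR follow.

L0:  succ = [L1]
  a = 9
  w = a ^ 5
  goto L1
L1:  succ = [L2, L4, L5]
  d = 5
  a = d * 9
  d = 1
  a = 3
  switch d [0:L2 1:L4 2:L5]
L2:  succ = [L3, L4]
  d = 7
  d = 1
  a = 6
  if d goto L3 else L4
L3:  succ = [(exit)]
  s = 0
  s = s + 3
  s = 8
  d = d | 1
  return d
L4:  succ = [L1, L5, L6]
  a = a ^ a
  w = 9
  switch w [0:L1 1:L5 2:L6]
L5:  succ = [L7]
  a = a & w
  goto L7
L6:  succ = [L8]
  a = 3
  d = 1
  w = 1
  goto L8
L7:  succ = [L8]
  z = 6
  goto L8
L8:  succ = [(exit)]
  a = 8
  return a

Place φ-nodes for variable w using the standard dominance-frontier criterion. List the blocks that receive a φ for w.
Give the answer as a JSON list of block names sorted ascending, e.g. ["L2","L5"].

idom tree: L1←L0 L2←L1 L3←L2 L4←L1 L5←L1 L6←L4 L7←L5 L8←L1
Join-block Dom:
  L1: preds {L0,L4}: {L0} ∩ {L0,L1,L4} = {L0}; idom=L0
  L4: preds {L1,L2}: {L0,L1} ∩ {L0,L1,L2} = {L0,L1}; idom=L1
  L5: preds {L1,L4}: {L0,L1} ∩ {L0,L1,L4} = {L0,L1}; idom=L1
  L8: preds {L6,L7}: {L0,L1,L4,L6} ∩ {L0,L1,L5,L7} = {L0,L1}; idom=L1

Frontier:
  join L1 pred L0: · stop@L0
  join L1 pred L4: L4→L1 stop@L0
  join L4 pred L1: · stop@L1
  join L4 pred L2: L2 stop@L1
  join L5 pred L1: · stop@L1
  join L5 pred L4: L4 stop@L1
  join L8 pred L6: L6→L4 stop@L1
  join L8 pred L7: L7→L5 stop@L1
  L0: DF=∅
  L1: DF={L1}
  L2: DF={L4}
  L3: DF=∅
  L4: DF={L1,L5,L8}
  L5: DF={L8}
  L6: DF={L8}
  L7: DF={L8}
  L8: DF=∅

φ for w: defs {L0,L4,L6}
  DF⁺ = {L1,L5,L8}

Answer: ["L1", "L5", "L8"]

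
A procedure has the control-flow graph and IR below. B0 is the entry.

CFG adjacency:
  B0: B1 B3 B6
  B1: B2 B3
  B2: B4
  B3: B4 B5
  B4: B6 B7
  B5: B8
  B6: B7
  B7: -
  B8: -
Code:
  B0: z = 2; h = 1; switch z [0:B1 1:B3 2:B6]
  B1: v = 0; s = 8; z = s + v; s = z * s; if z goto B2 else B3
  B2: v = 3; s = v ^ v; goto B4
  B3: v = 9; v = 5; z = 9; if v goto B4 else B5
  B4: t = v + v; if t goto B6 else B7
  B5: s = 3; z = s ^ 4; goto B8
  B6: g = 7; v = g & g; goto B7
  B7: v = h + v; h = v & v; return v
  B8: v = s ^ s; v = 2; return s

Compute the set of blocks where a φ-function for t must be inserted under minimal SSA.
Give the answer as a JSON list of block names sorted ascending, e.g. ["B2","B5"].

Answer: ["B6", "B7"]

Working:
idom tree: B1←B0 B2←B1 B3←B0 B4←B0 B5←B3 B6←B0 B7←B0 B8←B5
Join-block Dom:
  B3: preds {B0,B1}: {B0} ∩ {B0,B1} = {B0}; idom=B0
  B4: preds {B2,B3}: {B0,B1,B2} ∩ {B0,B3} = {B0}; idom=B0
  B6: preds {B0,B4}: {B0} ∩ {B0,B4} = {B0}; idom=B0
  B7: preds {B4,B6}: {B0,B4} ∩ {B0,B6} = {B0}; idom=B0

Frontier:
  B3←B0: walk · to B0
  B3←B1: walk B1 to B0
  B4←B2: walk B2→B1 to B0
  B4←B3: walk B3 to B0
  B6←B0: walk · to B0
  B6←B4: walk B4 to B0
  B7←B4: walk B4 to B0
  B7←B6: walk B6 to B0
  B0 → ∅
  B1 → {B3,B4}
  B2 → {B4}
  B3 → {B4}
  B4 → {B6,B7}
  B5 → ∅
  B6 → {B7}
  B7 → ∅
  B8 → ∅

φ for t: defs {B4}
  DF⁺ = {B6,B7}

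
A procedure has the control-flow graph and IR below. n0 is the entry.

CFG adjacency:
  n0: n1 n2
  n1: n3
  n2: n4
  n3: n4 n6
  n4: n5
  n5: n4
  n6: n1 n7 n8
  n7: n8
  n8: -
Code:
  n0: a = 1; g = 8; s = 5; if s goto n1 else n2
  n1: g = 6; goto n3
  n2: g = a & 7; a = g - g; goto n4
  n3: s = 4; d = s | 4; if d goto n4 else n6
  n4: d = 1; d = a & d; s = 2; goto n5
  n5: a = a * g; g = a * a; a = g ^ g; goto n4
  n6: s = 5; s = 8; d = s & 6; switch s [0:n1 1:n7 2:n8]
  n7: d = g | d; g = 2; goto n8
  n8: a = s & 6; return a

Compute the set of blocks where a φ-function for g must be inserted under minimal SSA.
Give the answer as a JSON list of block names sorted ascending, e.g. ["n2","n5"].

Answer: ["n1", "n4", "n8"]

Analysis:
idom tree: n1←n0 n2←n0 n3←n1 n4←n0 n5←n4 n6←n3 n7←n6 n8←n6
Dom∩ at merges:
  n1: preds {n0,n6}: {n0} ∩ {n0,n1,n3,n6} = {n0}; idom=n0
  n4: preds {n2,n3,n5}: {n0,n2} ∩ {n0,n1,n3} ∩ {n0,n4,n5} = {n0}; idom=n0
  n8: preds {n6,n7}: {n0,n1,n3,n6} ∩ {n0,n1,n3,n6,n7} = {n0,n1,n3,n6}; idom=n6

Frontier:
  n1←n0: walk · to n0
  n1←n6: walk n6→n3→n1 to n0
  n4←n2: walk n2 to n0
  n4←n3: walk n3→n1 to n0
  n4←n5: walk n5→n4 to n0
  n8←n6: walk · to n6
  n8←n7: walk n7 to n6
  n0: DF=∅
  n1: DF={n1,n4}
  n2: DF={n4}
  n3: DF={n1,n4}
  n4: DF={n4}
  n5: DF={n4}
  n6: DF={n1}
  n7: DF={n8}
  n8: DF=∅

φ for g: defs {n0,n1,n2,n5,n7}
  DF⁺ = {n1,n4,n8}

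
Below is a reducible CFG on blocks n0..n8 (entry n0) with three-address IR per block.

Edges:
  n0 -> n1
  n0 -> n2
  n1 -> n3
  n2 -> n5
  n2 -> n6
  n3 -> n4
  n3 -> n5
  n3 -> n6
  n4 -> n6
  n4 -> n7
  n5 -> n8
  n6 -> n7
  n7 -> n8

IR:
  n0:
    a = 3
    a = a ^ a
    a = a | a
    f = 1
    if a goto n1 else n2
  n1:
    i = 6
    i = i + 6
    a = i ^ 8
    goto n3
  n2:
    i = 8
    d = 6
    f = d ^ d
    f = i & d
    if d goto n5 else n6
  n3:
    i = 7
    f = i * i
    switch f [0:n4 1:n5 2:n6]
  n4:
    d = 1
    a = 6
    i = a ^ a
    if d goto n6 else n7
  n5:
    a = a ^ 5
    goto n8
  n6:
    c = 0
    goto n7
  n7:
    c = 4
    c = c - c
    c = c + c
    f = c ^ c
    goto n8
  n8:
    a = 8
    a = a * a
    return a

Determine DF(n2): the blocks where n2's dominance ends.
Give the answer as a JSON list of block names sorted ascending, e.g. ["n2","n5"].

Answer: ["n5", "n6"]

Derivation:
idom tree: n1←n0 n2←n0 n3←n1 n4←n3 n5←n0 n6←n0 n7←n0 n8←n0
Dom∩ at merges:
  n5: preds {n2,n3}: {n0,n2} ∩ {n0,n1,n3} = {n0}; idom=n0
  n6: preds {n2,n3,n4}: {n0,n2} ∩ {n0,n1,n3} ∩ {n0,n1,n3,n4} = {n0}; idom=n0
  n7: preds {n4,n6}: {n0,n1,n3,n4} ∩ {n0,n6} = {n0}; idom=n0
  n8: preds {n5,n7}: {n0,n5} ∩ {n0,n7} = {n0}; idom=n0

DF walk-up:
  n5←n2: walk n2 to n0
  n5←n3: walk n3→n1 to n0
  n6←n2: walk n2 to n0
  n6←n3: walk n3→n1 to n0
  n6←n4: walk n4→n3→n1 to n0
  n7←n4: walk n4→n3→n1 to n0
  n7←n6: walk n6 to n0
  n8←n5: walk n5 to n0
  n8←n7: walk n7 to n0
  DF(n0)=∅
  DF(n1)={n5,n6,n7}
  DF(n2)={n5,n6}
  DF(n3)={n5,n6,n7}
  DF(n4)={n6,n7}
  DF(n5)={n8}
  DF(n6)={n7}
  DF(n7)={n8}
  DF(n8)=∅

DF(n2) = ["n5", "n6"]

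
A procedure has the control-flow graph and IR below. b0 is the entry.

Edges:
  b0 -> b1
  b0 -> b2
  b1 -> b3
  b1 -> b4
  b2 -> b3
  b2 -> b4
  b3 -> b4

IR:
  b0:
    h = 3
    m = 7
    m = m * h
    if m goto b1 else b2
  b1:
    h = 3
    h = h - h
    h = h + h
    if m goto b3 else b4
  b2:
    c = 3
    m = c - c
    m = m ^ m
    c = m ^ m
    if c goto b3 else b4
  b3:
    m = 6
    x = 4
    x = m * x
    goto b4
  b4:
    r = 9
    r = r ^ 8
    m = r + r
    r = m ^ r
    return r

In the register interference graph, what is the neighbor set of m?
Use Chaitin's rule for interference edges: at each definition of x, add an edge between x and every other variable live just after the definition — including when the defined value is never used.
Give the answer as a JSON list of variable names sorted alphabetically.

Answer: ["h", "r", "x"]

Derivation:
def/use:
  b0: def={h,m} ue=∅
  b1: def={h} ue={m}
  b2: def={c,m} ue=∅
  b3: def={m,x} ue=∅
  b4: def={m,r} ue=∅

Live sets:
  b0: in=∅ out={m}
  b1: in={m} out=∅
  b2: in=∅ out=∅
  b3: in=∅ out=∅
  b4: in=∅ out=∅

Interfere edges:
  c↔∅
  h↔{m}
  m↔{h,r,x}
  r↔{m}
  x↔{m}

N(m) = ["h", "r", "x"]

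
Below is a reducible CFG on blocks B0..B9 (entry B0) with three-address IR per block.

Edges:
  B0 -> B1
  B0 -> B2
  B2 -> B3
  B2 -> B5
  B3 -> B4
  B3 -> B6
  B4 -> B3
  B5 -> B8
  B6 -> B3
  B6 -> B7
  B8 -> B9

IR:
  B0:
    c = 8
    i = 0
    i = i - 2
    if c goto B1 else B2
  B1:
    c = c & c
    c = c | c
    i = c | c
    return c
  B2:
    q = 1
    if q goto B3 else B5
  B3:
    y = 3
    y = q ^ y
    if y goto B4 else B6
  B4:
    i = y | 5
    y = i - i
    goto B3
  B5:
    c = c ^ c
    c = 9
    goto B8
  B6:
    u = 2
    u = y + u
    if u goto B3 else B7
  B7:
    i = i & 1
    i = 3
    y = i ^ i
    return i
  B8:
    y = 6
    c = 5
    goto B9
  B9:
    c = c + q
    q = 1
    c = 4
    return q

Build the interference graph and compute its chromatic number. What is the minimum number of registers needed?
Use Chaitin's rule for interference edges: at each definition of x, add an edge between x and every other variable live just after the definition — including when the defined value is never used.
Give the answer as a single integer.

Answer: 4

Derivation:
Per-block:
  B0 def {c,i} use ∅
  B1 def {c,i} use {c}
  B2 def {q} use ∅
  B3 def {y} use {q}
  B4 def {i,y} use {y}
  B5 def {c} use {c}
  B6 def {u} use {y}
  B7 def {i,y} use {i}
  B8 def {c,y} use ∅
  B9 def {c,q} use {c,q}

Live sets:
  B0 li=∅ lo={c,i}
  B1 li={c} lo=∅
  B2 li={c,i} lo={c,i,q}
  B3 li={i,q} lo={i,q,y}
  B4 li={q,y} lo={i,q}
  B5 li={c,q} lo={q}
  B6 li={i,q,y} lo={i,q}
  B7 li={i} lo=∅
  B8 li={q} lo={c,q}
  B9 li={c,q} lo=∅

Conflict graph:
  c — {i,q}
  i — {c,q,u,y}
  q — {c,i,u,y}
  u — {i,q,y}
  y — {i,q,u}

Chromatic number:
  lower bound: {i,q,u,y} mutually conflict ⇒ χ ≥ 4
  4-colouring: r0={i}  r1={q}  r2={c,u}  r3={y}
  χ = 4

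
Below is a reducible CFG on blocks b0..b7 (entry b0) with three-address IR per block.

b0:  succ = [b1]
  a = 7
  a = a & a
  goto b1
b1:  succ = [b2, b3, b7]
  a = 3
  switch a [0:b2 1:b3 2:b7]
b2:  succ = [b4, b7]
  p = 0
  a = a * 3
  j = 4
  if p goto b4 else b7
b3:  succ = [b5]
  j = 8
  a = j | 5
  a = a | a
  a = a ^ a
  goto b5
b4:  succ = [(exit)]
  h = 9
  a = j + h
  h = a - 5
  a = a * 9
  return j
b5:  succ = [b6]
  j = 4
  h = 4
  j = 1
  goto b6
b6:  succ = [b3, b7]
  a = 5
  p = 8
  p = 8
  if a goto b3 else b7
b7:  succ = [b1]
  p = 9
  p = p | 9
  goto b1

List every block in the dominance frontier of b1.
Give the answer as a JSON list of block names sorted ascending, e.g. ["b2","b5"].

idom tree: b1←b0 b2←b1 b3←b1 b4←b2 b5←b3 b6←b5 b7←b1
Join-block Dom:
  b1: preds {b0,b7}: {b0} ∩ {b0,b1,b7} = {b0}; idom=b0
  b3: preds {b1,b6}: {b0,b1} ∩ {b0,b1,b3,b5,b6} = {b0,b1}; idom=b1
  b7: preds {b1,b2,b6}: {b0,b1} ∩ {b0,b1,b2} ∩ {b0,b1,b3,b5,b6} = {b0,b1}; idom=b1

Frontier:
  b1←b0: walk · to b0
  b1←b7: walk b7→b1 to b0
  b3←b1: walk · to b1
  b3←b6: walk b6→b5→b3 to b1
  b7←b1: walk · to b1
  b7←b2: walk b2 to b1
  b7←b6: walk b6→b5→b3 to b1
  DF(b0)=∅
  DF(b1)={b1}
  DF(b2)={b7}
  DF(b3)={b3,b7}
  DF(b4)=∅
  DF(b5)={b3,b7}
  DF(b6)={b3,b7}
  DF(b7)={b1}

DF(b1) = ["b1"]

Answer: ["b1"]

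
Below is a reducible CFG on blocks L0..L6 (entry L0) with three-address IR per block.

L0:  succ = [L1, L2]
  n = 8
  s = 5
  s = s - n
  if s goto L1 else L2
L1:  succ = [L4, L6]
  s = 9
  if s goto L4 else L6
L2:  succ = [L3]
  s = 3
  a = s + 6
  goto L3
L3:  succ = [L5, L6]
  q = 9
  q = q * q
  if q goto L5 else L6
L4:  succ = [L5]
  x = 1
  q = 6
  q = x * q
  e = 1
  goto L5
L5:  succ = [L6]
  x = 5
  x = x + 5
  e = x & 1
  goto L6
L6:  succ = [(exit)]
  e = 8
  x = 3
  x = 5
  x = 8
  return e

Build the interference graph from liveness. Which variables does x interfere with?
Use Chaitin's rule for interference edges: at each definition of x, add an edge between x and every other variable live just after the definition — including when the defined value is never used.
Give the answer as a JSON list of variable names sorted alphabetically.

def/use:
  L0 def {n,s} use ∅
  L1 def {s} use ∅
  L2 def {a,s} use ∅
  L3 def {q} use ∅
  L4 def {e,q,x} use ∅
  L5 def {e,x} use ∅
  L6 def {e,x} use ∅

Liveness:
  L0: in=∅ out=∅
  L1: in=∅ out=∅
  L2: in=∅ out=∅
  L3: in=∅ out=∅
  L4: in=∅ out=∅
  L5: in=∅ out=∅
  L6: in=∅ out=∅

Interference:
  a↔∅
  e↔{x}
  n↔{s}
  q↔{x}
  s↔{n}
  x↔{e,q}

N(x) = ["e", "q"]

Answer: ["e", "q"]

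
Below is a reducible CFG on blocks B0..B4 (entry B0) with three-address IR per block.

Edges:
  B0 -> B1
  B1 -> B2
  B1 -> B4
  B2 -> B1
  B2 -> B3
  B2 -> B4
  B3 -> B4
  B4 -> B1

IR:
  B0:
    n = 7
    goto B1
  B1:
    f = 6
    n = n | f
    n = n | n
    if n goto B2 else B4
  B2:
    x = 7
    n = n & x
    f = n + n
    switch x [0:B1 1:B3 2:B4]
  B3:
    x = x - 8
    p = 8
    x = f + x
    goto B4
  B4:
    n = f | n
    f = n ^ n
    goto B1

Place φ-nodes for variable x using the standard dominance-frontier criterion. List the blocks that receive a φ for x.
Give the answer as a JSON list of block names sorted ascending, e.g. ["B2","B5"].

Answer: ["B1", "B4"]

Working:
idom tree: B1←B0 B2←B1 B3←B2 B4←B1
Dom at joins:
  B1: preds {B0,B2,B4}: {B0} ∩ {B0,B1,B2} ∩ {B0,B1,B4} = {B0}; idom=B0
  B4: preds {B1,B2,B3}: {B0,B1} ∩ {B0,B1,B2} ∩ {B0,B1,B2,B3} = {B0,B1}; idom=B1

Frontier:
  B1←B0: walk · to B0
  B1←B2: walk B2→B1 to B0
  B1←B4: walk B4→B1 to B0
  B4←B1: walk · to B1
  B4←B2: walk B2 to B1
  B4←B3: walk B3→B2 to B1
  B0: DF=∅
  B1: DF={B1}
  B2: DF={B1,B4}
  B3: DF={B4}
  B4: DF={B1}

φ for x: defs {B2,B3}
  DF⁺ = {B1,B4}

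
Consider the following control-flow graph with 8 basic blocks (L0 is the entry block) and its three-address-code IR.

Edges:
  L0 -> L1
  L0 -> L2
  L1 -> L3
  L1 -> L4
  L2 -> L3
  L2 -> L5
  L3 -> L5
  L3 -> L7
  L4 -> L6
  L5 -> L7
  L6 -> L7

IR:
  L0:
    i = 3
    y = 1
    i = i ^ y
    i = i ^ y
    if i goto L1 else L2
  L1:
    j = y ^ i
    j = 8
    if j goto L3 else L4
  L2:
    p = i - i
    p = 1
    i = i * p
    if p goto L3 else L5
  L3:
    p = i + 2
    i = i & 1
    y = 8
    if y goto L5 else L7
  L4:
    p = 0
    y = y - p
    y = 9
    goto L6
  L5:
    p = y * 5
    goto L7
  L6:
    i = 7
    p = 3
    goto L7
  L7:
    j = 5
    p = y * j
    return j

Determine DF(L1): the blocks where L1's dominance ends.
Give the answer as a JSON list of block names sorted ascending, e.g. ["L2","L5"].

Answer: ["L3", "L7"]

Derivation:
idom tree: L1←L0 L2←L0 L3←L0 L4←L1 L5←L0 L6←L4 L7←L0
Dom∩ at merges:
  L3: preds {L1,L2}: {L0,L1} ∩ {L0,L2} = {L0}; idom=L0
  L5: preds {L2,L3}: {L0,L2} ∩ {L0,L3} = {L0}; idom=L0
  L7: preds {L3,L5,L6}: {L0,L3} ∩ {L0,L5} ∩ {L0,L1,L4,L6} = {L0}; idom=L0

Frontier:
  join L3 pred L1: L1 stop@L0
  join L3 pred L2: L2 stop@L0
  join L5 pred L2: L2 stop@L0
  join L5 pred L3: L3 stop@L0
  join L7 pred L3: L3 stop@L0
  join L7 pred L5: L5 stop@L0
  join L7 pred L6: L6→L4→L1 stop@L0
  L0: DF=∅
  L1: DF={L3,L7}
  L2: DF={L3,L5}
  L3: DF={L5,L7}
  L4: DF={L7}
  L5: DF={L7}
  L6: DF={L7}
  L7: DF=∅

DF(L1) = ["L3", "L7"]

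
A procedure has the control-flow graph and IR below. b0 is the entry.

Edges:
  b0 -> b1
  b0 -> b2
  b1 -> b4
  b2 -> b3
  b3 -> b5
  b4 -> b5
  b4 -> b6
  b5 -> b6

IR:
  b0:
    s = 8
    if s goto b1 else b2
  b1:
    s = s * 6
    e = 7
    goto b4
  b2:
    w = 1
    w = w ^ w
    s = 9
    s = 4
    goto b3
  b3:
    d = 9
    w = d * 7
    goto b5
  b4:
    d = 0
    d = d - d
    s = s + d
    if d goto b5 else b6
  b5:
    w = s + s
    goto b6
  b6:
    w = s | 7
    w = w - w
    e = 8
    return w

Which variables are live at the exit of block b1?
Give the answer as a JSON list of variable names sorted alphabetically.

Per-block:
  b0 def {s} use ∅
  b1 def {e,s} use {s}
  b2 def {s,w} use ∅
  b3 def {d,w} use ∅
  b4 def {d,s} use {s}
  b5 def {w} use {s}
  b6 def {e,w} use {s}

Backward fixpoint:
  live b0: ∅→{s}
  live b1: {s}→{s}
  live b2: ∅→{s}
  live b3: {s}→{s}
  live b4: {s}→{s}
  live b5: {s}→{s}
  live b6: {s}→∅

live-out(b1) = ["s"]

Answer: ["s"]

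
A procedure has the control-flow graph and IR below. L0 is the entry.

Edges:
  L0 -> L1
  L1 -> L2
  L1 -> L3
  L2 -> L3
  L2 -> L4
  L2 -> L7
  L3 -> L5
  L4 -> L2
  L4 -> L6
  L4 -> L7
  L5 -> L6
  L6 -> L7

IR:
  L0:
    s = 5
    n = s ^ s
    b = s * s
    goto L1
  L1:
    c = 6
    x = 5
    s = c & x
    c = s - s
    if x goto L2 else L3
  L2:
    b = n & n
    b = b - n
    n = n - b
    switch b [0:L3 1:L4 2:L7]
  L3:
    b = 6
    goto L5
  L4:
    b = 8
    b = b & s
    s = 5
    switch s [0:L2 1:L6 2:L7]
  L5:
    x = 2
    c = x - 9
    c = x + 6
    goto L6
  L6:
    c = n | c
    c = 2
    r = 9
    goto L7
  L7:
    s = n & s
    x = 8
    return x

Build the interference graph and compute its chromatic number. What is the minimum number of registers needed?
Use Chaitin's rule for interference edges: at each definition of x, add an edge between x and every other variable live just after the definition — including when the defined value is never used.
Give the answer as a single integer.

def/use:
  L0: {b,n,s} / ∅
  L1: {c,s,x} / ∅
  L2: {b,n} / {n}
  L3: {b} / ∅
  L4: {b,s} / {s}
  L5: {c,x} / ∅
  L6: {c,r} / {c,n}
  L7: {s,x} / {n,s}

Backward fixpoint:
  L0: in=∅ out={n}
  L1: in={n} out={c,n,s}
  L2: in={c,n,s} out={c,n,s}
  L3: in={n,s} out={n,s}
  L4: in={c,n,s} out={c,n,s}
  L5: in={n,s} out={c,n,s}
  L6: in={c,n,s} out={n,s}
  L7: in={n,s} out=∅

Conflict graph:
  b: {c,n,s}
  c: {b,n,s,x}
  n: {b,c,r,s,x}
  r: {n,s}
  s: {b,c,n,r,x}
  x: {c,n,s}

Registers:
  {b,c,n,s} pairwise interfere (4-clique) ⇒ χ ≥ 4
  assign b→r3 c→r2 n→r0 r→r2 s→r1 x→r3 — no edge inside a register ⇒ χ ≤ 4
  χ = 4

Answer: 4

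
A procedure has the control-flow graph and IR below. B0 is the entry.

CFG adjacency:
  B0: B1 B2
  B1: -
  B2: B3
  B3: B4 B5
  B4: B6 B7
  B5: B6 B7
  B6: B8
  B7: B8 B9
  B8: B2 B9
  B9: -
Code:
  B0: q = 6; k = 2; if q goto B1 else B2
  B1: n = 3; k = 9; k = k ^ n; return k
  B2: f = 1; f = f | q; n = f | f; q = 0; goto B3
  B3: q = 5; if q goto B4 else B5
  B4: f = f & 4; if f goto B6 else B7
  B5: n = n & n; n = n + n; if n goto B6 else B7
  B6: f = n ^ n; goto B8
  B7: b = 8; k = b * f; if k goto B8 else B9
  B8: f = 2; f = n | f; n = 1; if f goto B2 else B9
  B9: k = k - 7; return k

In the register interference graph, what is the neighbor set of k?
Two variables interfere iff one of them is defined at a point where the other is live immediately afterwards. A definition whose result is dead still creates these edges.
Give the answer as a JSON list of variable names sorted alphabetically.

Answer: ["f", "n", "q"]

Working:
Per-block:
  B0: def={k,q} ue=∅
  B1: def={k,n} ue=∅
  B2: def={f,n,q} ue={q}
  B3: def={q} ue=∅
  B4: def={f} ue={f}
  B5: def={n} ue={n}
  B6: def={f} ue={n}
  B7: def={b,k} ue={f}
  B8: def={f,n} ue={n}
  B9: def={k} ue={k}

Backward fixpoint:
  B0 li=∅ lo={k,q}
  B1 li=∅ lo=∅
  B2 li={k,q} lo={f,k,n}
  B3 li={f,k,n} lo={f,k,n,q}
  B4 li={f,k,n,q} lo={f,k,n,q}
  B5 li={f,k,n,q} lo={f,k,n,q}
  B6 li={k,n,q} lo={k,n,q}
  B7 li={f,n,q} lo={k,n,q}
  B8 li={k,n,q} lo={k,q}
  B9 li={k} lo=∅

Conflict graph:
  b: {f,n,q}
  f: {b,k,n,q}
  k: {f,n,q}
  n: {b,f,k,q}
  q: {b,f,k,n}

N(k) = ["f", "n", "q"]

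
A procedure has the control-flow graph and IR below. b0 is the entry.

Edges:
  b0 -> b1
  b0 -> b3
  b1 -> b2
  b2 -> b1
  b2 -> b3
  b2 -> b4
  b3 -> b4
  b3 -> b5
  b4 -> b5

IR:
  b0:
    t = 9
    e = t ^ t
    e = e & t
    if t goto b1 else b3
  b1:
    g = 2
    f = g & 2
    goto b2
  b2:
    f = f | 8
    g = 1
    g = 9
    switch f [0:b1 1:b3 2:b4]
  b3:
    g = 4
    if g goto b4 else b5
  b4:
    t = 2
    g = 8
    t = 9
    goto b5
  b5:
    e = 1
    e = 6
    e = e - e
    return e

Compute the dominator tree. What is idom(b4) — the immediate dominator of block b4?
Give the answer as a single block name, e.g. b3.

Answer: b0

Derivation:
idom tree: b1←b0 b2←b1 b3←b0 b4←b0 b5←b0
Join-block Dom:
  b1: preds {b0,b2}: {b0} ∩ {b0,b1,b2} = {b0}; idom=b0
  b3: preds {b0,b2}: {b0} ∩ {b0,b1,b2} = {b0}; idom=b0
  b4: preds {b2,b3}: {b0,b1,b2} ∩ {b0,b3} = {b0}; idom=b0
  b5: preds {b3,b4}: {b0,b3} ∩ {b0,b4} = {b0}; idom=b0

idom(b4) = b0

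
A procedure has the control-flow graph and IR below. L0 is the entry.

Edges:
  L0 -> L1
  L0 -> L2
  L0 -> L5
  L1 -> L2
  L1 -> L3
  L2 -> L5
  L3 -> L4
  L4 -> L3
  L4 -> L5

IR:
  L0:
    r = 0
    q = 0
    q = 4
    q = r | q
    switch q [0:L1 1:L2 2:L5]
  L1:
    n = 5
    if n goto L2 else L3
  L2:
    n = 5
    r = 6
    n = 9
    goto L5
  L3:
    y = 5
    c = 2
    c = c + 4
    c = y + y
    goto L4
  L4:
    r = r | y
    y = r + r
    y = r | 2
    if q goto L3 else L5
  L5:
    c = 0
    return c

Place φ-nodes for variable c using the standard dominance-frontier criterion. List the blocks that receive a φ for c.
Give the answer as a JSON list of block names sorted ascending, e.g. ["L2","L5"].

idom tree: L1←L0 L2←L0 L3←L1 L4←L3 L5←L0
Dom at joins:
  L2: preds {L0,L1}: {L0} ∩ {L0,L1} = {L0}; idom=L0
  L3: preds {L1,L4}: {L0,L1} ∩ {L0,L1,L3,L4} = {L0,L1}; idom=L1
  L5: preds {L0,L2,L4}: {L0} ∩ {L0,L2} ∩ {L0,L1,L3,L4} = {L0}; idom=L0

DF walk-up:
  L2←L0: walk · to L0
  L2←L1: walk L1 to L0
  L3←L1: walk · to L1
  L3←L4: walk L4→L3 to L1
  L5←L0: walk · to L0
  L5←L2: walk L2 to L0
  L5←L4: walk L4→L3→L1 to L0
  DF(L0)=∅
  DF(L1)={L2,L5}
  DF(L2)={L5}
  DF(L3)={L3,L5}
  DF(L4)={L3,L5}
  DF(L5)=∅

φ for c: defs {L3,L5}
  DF⁺ = {L3,L5}

Answer: ["L3", "L5"]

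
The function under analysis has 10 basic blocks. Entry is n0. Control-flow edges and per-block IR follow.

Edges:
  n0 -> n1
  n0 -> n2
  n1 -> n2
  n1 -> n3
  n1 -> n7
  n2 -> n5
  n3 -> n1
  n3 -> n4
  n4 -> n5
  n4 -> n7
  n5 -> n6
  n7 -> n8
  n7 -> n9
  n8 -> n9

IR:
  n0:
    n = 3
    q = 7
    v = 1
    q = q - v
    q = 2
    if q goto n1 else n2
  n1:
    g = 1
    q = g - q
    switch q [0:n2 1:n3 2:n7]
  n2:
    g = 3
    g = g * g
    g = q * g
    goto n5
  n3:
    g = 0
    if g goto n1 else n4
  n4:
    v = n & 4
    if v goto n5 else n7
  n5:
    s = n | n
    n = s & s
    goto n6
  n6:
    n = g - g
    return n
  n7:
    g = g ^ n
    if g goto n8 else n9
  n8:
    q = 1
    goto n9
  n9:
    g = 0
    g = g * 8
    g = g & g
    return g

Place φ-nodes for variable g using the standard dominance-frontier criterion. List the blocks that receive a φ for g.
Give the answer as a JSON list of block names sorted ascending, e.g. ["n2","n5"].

idom tree: n1←n0 n2←n0 n3←n1 n4←n3 n5←n0 n6←n5 n7←n1 n8←n7 n9←n7
Dom at joins:
  n1: preds {n0,n3}: {n0} ∩ {n0,n1,n3} = {n0}; idom=n0
  n2: preds {n0,n1}: {n0} ∩ {n0,n1} = {n0}; idom=n0
  n5: preds {n2,n4}: {n0,n2} ∩ {n0,n1,n3,n4} = {n0}; idom=n0
  n7: preds {n1,n4}: {n0,n1} ∩ {n0,n1,n3,n4} = {n0,n1}; idom=n1
  n9: preds {n7,n8}: {n0,n1,n7} ∩ {n0,n1,n7,n8} = {n0,n1,n7}; idom=n7

Frontier:
  join n1 pred n0: · stop@n0
  join n1 pred n3: n3→n1 stop@n0
  join n2 pred n0: · stop@n0
  join n2 pred n1: n1 stop@n0
  join n5 pred n2: n2 stop@n0
  join n5 pred n4: n4→n3→n1 stop@n0
  join n7 pred n1: · stop@n1
  join n7 pred n4: n4→n3 stop@n1
  join n9 pred n7: · stop@n7
  join n9 pred n8: n8 stop@n7
  n0 → ∅
  n1 → {n1,n2,n5}
  n2 → {n5}
  n3 → {n1,n5,n7}
  n4 → {n5,n7}
  n5 → ∅
  n6 → ∅
  n7 → ∅
  n8 → {n9}
  n9 → ∅

φ for g: defs {n1,n2,n3,n7,n9}
  DF⁺ = {n1,n2,n5,n7}

Answer: ["n1", "n2", "n5", "n7"]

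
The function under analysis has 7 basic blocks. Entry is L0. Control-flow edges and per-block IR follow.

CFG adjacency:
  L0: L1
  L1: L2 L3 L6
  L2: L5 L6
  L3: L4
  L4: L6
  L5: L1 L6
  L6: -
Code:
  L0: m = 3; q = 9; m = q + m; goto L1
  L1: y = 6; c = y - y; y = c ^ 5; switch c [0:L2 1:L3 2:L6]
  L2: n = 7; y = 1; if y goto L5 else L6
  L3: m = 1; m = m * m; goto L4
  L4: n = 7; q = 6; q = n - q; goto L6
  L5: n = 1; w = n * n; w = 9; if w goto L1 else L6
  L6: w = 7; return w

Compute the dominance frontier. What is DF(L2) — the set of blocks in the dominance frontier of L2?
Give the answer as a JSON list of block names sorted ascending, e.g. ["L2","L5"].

idom tree: L1←L0 L2←L1 L3←L1 L4←L3 L5←L2 L6←L1
Join-block Dom:
  L1: preds {L0,L5}: {L0} ∩ {L0,L1,L2,L5} = {L0}; idom=L0
  L6: preds {L1,L2,L4,L5}: {L0,L1} ∩ {L0,L1,L2} ∩ {L0,L1,L3,L4} ∩ {L0,L1,L2,L5} = {L0,L1}; idom=L1

DF walk-up:
  join L1 pred L0: · stop@L0
  join L1 pred L5: L5→L2→L1 stop@L0
  join L6 pred L1: · stop@L1
  join L6 pred L2: L2 stop@L1
  join L6 pred L4: L4→L3 stop@L1
  join L6 pred L5: L5→L2 stop@L1
  DF(L0)=∅
  DF(L1)={L1}
  DF(L2)={L1,L6}
  DF(L3)={L6}
  DF(L4)={L6}
  DF(L5)={L1,L6}
  DF(L6)=∅

DF(L2) = ["L1", "L6"]

Answer: ["L1", "L6"]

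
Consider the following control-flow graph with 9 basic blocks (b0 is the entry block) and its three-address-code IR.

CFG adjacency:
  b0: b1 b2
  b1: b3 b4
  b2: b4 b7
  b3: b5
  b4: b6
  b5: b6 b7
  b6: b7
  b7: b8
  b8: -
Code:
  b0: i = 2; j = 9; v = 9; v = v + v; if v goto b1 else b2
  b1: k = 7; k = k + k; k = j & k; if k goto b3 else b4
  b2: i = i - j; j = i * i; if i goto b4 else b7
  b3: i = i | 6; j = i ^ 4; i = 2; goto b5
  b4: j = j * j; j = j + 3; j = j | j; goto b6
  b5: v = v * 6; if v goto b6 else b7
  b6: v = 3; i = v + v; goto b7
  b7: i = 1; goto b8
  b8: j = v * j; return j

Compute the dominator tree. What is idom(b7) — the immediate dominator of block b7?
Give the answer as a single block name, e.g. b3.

Answer: b0

Analysis:
idom tree: b1←b0 b2←b0 b3←b1 b4←b0 b5←b3 b6←b0 b7←b0 b8←b7
Join-block Dom:
  b4: preds {b1,b2}: {b0,b1} ∩ {b0,b2} = {b0}; idom=b0
  b6: preds {b4,b5}: {b0,b4} ∩ {b0,b1,b3,b5} = {b0}; idom=b0
  b7: preds {b2,b5,b6}: {b0,b2} ∩ {b0,b1,b3,b5} ∩ {b0,b6} = {b0}; idom=b0

idom(b7) = b0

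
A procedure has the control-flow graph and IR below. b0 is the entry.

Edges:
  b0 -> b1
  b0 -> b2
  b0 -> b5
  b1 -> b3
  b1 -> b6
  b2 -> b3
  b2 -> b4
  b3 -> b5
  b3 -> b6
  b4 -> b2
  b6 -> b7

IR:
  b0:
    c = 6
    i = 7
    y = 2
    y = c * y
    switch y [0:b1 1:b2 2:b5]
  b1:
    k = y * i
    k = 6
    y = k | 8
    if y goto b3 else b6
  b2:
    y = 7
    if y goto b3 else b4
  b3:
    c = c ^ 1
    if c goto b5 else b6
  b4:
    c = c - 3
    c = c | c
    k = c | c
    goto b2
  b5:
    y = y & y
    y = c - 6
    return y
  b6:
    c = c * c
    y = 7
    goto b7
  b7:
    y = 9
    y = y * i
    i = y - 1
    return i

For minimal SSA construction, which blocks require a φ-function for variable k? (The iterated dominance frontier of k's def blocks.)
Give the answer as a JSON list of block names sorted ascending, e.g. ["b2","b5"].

idom tree: b1←b0 b2←b0 b3←b0 b4←b2 b5←b0 b6←b0 b7←b6
Dom∩ at merges:
  b2: preds {b0,b4}: {b0} ∩ {b0,b2,b4} = {b0}; idom=b0
  b3: preds {b1,b2}: {b0,b1} ∩ {b0,b2} = {b0}; idom=b0
  b5: preds {b0,b3}: {b0} ∩ {b0,b3} = {b0}; idom=b0
  b6: preds {b1,b3}: {b0,b1} ∩ {b0,b3} = {b0}; idom=b0

Frontier:
  b2←b0: walk · to b0
  b2←b4: walk b4→b2 to b0
  b3←b1: walk b1 to b0
  b3←b2: walk b2 to b0
  b5←b0: walk · to b0
  b5←b3: walk b3 to b0
  b6←b1: walk b1 to b0
  b6←b3: walk b3 to b0
  b0: DF=∅
  b1: DF={b3,b6}
  b2: DF={b2,b3}
  b3: DF={b5,b6}
  b4: DF={b2}
  b5: DF=∅
  b6: DF=∅
  b7: DF=∅

φ for k: defs {b1,b4}
  DF⁺ = {b2,b3,b5,b6}

Answer: ["b2", "b3", "b5", "b6"]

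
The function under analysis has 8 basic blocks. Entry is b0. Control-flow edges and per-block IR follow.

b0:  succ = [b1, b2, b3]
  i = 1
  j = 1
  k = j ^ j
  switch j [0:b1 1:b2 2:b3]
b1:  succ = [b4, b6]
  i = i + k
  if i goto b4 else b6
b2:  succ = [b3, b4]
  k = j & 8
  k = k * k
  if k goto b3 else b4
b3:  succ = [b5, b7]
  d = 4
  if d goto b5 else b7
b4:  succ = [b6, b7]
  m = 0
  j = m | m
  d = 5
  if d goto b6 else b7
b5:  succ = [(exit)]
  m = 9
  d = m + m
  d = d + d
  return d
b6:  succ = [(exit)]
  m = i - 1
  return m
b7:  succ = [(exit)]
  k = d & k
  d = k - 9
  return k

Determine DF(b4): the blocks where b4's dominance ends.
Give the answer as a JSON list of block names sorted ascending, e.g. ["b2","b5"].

Answer: ["b6", "b7"]

Analysis:
idom tree: b1←b0 b2←b0 b3←b0 b4←b0 b5←b3 b6←b0 b7←b0
Dom at joins:
  b3: preds {b0,b2}: {b0} ∩ {b0,b2} = {b0}; idom=b0
  b4: preds {b1,b2}: {b0,b1} ∩ {b0,b2} = {b0}; idom=b0
  b6: preds {b1,b4}: {b0,b1} ∩ {b0,b4} = {b0}; idom=b0
  b7: preds {b3,b4}: {b0,b3} ∩ {b0,b4} = {b0}; idom=b0

Frontier:
  b3←b0: walk · to b0
  b3←b2: walk b2 to b0
  b4←b1: walk b1 to b0
  b4←b2: walk b2 to b0
  b6←b1: walk b1 to b0
  b6←b4: walk b4 to b0
  b7←b3: walk b3 to b0
  b7←b4: walk b4 to b0
  DF(b0)=∅
  DF(b1)={b4,b6}
  DF(b2)={b3,b4}
  DF(b3)={b7}
  DF(b4)={b6,b7}
  DF(b5)=∅
  DF(b6)=∅
  DF(b7)=∅

DF(b4) = ["b6", "b7"]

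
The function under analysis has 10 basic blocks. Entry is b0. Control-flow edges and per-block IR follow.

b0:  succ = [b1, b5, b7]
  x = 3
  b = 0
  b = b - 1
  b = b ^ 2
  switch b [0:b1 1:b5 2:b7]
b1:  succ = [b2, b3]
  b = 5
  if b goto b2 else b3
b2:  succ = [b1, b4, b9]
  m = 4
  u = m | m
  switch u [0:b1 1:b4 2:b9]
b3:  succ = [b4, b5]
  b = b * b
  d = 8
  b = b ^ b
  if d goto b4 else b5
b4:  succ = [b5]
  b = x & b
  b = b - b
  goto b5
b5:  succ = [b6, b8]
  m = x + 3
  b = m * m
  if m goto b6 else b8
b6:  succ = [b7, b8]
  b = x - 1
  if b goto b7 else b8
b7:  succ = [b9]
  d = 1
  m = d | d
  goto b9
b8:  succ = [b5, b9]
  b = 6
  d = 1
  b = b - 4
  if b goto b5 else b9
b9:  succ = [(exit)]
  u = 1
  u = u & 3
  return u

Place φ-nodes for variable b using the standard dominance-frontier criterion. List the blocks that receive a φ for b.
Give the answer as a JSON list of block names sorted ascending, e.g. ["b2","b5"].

Answer: ["b1", "b4", "b5", "b7", "b8", "b9"]

Analysis:
idom tree: b1←b0 b2←b1 b3←b1 b4←b1 b5←b0 b6←b5 b7←b0 b8←b5 b9←b0
Dom at joins:
  b1: preds {b0,b2}: {b0} ∩ {b0,b1,b2} = {b0}; idom=b0
  b4: preds {b2,b3}: {b0,b1,b2} ∩ {b0,b1,b3} = {b0,b1}; idom=b1
  b5: preds {b0,b3,b4,b8}: {b0} ∩ {b0,b1,b3} ∩ {b0,b1,b4} ∩ {b0,b5,b8} = {b0}; idom=b0
  b7: preds {b0,b6}: {b0} ∩ {b0,b5,b6} = {b0}; idom=b0
  b8: preds {b5,b6}: {b0,b5} ∩ {b0,b5,b6} = {b0,b5}; idom=b5
  b9: preds {b2,b7,b8}: {b0,b1,b2} ∩ {b0,b7} ∩ {b0,b5,b8} = {b0}; idom=b0

Frontier:
  b1←b0: walk · to b0
  b1←b2: walk b2→b1 to b0
  b4←b2: walk b2 to b1
  b4←b3: walk b3 to b1
  b5←b0: walk · to b0
  b5←b3: walk b3→b1 to b0
  b5←b4: walk b4→b1 to b0
  b5←b8: walk b8→b5 to b0
  b7←b0: walk · to b0
  b7←b6: walk b6→b5 to b0
  b8←b5: walk · to b5
  b8←b6: walk b6 to b5
  b9←b2: walk b2→b1 to b0
  b9←b7: walk b7 to b0
  b9←b8: walk b8→b5 to b0
  DF(b0)=∅
  DF(b1)={b1,b5,b9}
  DF(b2)={b1,b4,b9}
  DF(b3)={b4,b5}
  DF(b4)={b5}
  DF(b5)={b5,b7,b9}
  DF(b6)={b7,b8}
  DF(b7)={b9}
  DF(b8)={b5,b9}
  DF(b9)=∅

φ for b: defs {b0,b1,b3,b4,b5,b6,b8}
  DF⁺ = {b1,b4,b5,b7,b8,b9}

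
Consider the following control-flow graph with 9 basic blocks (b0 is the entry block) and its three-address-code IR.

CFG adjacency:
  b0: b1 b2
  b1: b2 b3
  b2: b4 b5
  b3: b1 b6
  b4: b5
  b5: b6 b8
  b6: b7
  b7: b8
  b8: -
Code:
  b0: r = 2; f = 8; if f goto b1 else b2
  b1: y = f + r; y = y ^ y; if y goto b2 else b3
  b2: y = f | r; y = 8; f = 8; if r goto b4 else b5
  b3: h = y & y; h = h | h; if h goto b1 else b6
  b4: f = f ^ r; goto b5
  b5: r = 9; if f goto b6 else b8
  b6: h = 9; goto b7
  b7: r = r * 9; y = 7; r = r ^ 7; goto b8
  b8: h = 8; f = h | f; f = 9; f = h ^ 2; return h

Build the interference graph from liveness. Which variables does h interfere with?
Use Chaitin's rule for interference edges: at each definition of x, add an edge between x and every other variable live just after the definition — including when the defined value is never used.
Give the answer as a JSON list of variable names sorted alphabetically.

Answer: ["f", "r"]

Working:
Block summaries:
  b0: def={f,r} ue=∅
  b1: def={y} ue={f,r}
  b2: def={f,y} ue={f,r}
  b3: def={h} ue={y}
  b4: def={f} ue={f,r}
  b5: def={r} ue={f}
  b6: def={h} ue=∅
  b7: def={r,y} ue={r}
  b8: def={f,h} ue={f}

Liveness:
  live b0: ∅→{f,r}
  live b1: {f,r}→{f,r,y}
  live b2: {f,r}→{f,r}
  live b3: {f,r,y}→{f,r}
  live b4: {f,r}→{f}
  live b5: {f}→{f,r}
  live b6: {f,r}→{f,r}
  live b7: {f,r}→{f}
  live b8: {f}→∅

Conflict graph:
  f: {h,r,y}
  h: {f,r}
  r: {f,h,y}
  y: {f,r}

N(h) = ["f", "r"]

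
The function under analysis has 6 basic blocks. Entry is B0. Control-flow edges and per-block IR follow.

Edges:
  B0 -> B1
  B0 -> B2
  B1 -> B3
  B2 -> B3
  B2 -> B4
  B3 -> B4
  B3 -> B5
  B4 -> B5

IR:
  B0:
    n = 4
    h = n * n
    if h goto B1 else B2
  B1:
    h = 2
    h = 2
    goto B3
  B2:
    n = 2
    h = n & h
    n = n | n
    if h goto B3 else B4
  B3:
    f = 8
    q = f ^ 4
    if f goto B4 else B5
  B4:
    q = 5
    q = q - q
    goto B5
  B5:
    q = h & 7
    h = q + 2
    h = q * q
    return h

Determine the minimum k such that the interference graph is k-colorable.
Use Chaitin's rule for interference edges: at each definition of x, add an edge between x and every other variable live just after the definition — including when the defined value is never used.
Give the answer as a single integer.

Per-block:
  B0: def={h,n} ue=∅
  B1: def={h} ue=∅
  B2: def={h,n} ue={h}
  B3: def={f,q} ue=∅
  B4: def={q} ue=∅
  B5: def={h,q} ue={h}

Live sets:
  B0 li=∅ lo={h}
  B1 li=∅ lo={h}
  B2 li={h} lo={h}
  B3 li={h} lo={h}
  B4 li={h} lo={h}
  B5 li={h} lo=∅

Interference:
  f — {h,q}
  h — {f,n,q}
  n — {h}
  q — {f,h}

Chromatic number:
  {f,h,q} pairwise interfere (3-clique) ⇒ χ ≥ 3
  assign f→r1 h→r0 n→r1 q→r2 — no edge inside a register ⇒ χ ≤ 3
  χ = 3

Answer: 3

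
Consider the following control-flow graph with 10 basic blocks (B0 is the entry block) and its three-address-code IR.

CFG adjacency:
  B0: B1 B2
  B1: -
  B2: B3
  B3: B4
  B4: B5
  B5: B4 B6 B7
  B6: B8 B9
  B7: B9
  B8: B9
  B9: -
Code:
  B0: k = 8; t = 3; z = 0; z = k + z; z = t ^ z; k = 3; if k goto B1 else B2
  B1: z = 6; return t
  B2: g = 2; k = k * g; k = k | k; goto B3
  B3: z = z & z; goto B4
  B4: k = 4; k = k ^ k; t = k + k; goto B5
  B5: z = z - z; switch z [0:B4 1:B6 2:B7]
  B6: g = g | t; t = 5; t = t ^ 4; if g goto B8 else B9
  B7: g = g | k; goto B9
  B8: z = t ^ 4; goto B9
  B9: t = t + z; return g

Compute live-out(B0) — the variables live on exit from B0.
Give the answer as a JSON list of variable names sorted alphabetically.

def/use:
  B0: {k,t,z} / ∅
  B1: {z} / {t}
  B2: {g,k} / {k}
  B3: {z} / {z}
  B4: {k,t} / ∅
  B5: {z} / {z}
  B6: {g,t} / {g,t}
  B7: {g} / {g,k}
  B8: {z} / {t}
  B9: {t} / {g,t,z}

Live sets:
  B0 li=∅ lo={k,t,z}
  B1 li={t} lo=∅
  B2 li={k,z} lo={g,z}
  B3 li={g,z} lo={g,z}
  B4 li={g,z} lo={g,k,t,z}
  B5 li={g,k,t,z} lo={g,k,t,z}
  B6 li={g,t,z} lo={g,t,z}
  B7 li={g,k,t,z} lo={g,t,z}
  B8 li={g,t} lo={g,t,z}
  B9 li={g,t,z} lo=∅

live-out(B0) = ["k", "t", "z"]

Answer: ["k", "t", "z"]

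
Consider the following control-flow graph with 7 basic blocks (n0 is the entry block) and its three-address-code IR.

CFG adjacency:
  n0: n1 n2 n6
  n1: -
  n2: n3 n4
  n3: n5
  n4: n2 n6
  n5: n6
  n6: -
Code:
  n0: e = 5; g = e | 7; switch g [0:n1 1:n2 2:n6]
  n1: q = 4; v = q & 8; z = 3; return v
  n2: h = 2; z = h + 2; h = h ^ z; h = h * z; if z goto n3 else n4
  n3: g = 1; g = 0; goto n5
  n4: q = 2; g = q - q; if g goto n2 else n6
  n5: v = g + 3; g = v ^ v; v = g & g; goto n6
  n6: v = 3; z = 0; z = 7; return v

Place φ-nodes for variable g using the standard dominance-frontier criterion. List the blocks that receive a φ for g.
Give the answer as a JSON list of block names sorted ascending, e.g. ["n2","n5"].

Answer: ["n2", "n6"]

Derivation:
idom tree: n1←n0 n2←n0 n3←n2 n4←n2 n5←n3 n6←n0
Join-block Dom:
  n2: preds {n0,n4}: {n0} ∩ {n0,n2,n4} = {n0}; idom=n0
  n6: preds {n0,n4,n5}: {n0} ∩ {n0,n2,n4} ∩ {n0,n2,n3,n5} = {n0}; idom=n0

DF walk-up:
  n2←n0: walk · to n0
  n2←n4: walk n4→n2 to n0
  n6←n0: walk · to n0
  n6←n4: walk n4→n2 to n0
  n6←n5: walk n5→n3→n2 to n0
  n0 → ∅
  n1 → ∅
  n2 → {n2,n6}
  n3 → {n6}
  n4 → {n2,n6}
  n5 → {n6}
  n6 → ∅

φ for g: defs {n0,n3,n4,n5}
  DF⁺ = {n2,n6}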